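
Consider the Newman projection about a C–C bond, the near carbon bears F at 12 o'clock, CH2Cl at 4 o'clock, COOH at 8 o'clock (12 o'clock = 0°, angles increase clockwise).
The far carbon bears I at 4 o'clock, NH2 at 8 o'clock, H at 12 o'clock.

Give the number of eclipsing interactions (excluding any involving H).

2

Non-H eclipsing pairs: CH2Cl(120°)/I(120°); COOH(240°)/NH2(240°) — 2 interactions.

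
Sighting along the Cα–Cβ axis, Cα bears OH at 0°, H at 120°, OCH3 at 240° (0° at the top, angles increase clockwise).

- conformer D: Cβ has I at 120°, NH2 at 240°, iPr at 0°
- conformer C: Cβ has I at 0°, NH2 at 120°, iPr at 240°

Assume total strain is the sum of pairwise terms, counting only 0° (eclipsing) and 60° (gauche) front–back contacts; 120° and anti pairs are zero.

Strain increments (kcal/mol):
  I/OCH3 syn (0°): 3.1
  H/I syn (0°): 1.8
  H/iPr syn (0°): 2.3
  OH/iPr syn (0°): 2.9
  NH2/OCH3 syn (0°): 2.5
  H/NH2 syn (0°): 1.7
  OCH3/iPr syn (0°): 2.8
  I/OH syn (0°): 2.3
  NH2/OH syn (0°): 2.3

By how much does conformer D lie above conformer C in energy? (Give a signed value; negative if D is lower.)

D is eclipsed. OH at 0° is eclipsed with iPr at 0° (2.9); H at 120° is eclipsed with I at 120° (1.8); OCH3 at 240° is eclipsed with NH2 at 240° (2.5). Total 7.2 kcal/mol.
C is eclipsed. OH at 0° is eclipsed with I at 0° (2.3); H at 120° is eclipsed with NH2 at 120° (1.7); OCH3 at 240° is eclipsed with iPr at 240° (2.8). Total 6.8 kcal/mol.
E(D) − E(C) = 7.2 − 6.8 = +0.4 kcal/mol.

+0.4 kcal/mol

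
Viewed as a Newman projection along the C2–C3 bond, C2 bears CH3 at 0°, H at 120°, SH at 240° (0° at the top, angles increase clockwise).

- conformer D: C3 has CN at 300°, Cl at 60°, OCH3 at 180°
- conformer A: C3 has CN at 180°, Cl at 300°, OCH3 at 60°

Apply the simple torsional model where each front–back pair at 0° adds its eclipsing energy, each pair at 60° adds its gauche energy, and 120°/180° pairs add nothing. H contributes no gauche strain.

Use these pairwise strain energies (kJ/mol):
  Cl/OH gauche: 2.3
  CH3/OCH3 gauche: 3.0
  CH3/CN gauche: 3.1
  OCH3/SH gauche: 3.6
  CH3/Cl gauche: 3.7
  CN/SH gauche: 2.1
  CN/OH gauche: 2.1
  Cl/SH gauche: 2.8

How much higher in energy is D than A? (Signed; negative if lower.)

+0.9 kJ/mol

D (staggered): CH3–CN gauche, CH3–Cl gauche, SH–CN gauche, SH–OCH3 gauche; 3.1 + 3.7 + 2.1 + 3.6 = 12.5 kJ/mol.
A (staggered): CH3–Cl gauche, CH3–OCH3 gauche, SH–CN gauche, SH–Cl gauche; 3.7 + 3.0 + 2.1 + 2.8 = 11.6 kJ/mol.
E(D) − E(A) = 12.5 − 11.6 = +0.9 kJ/mol.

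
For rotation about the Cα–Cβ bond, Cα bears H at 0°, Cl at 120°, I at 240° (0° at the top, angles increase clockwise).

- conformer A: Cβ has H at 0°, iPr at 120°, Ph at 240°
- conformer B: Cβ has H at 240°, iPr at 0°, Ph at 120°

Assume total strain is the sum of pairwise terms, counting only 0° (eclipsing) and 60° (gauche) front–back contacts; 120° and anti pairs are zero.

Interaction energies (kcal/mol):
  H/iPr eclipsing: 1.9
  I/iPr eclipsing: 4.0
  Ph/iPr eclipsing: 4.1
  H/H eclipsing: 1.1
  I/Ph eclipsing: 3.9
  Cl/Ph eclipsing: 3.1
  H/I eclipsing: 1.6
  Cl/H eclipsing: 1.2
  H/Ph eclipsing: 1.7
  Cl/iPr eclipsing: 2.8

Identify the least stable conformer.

A

A (eclipsed): H–H eclipsed, Cl–iPr eclipsed, I–Ph eclipsed; 1.1 + 2.8 + 3.9 = 7.8 kcal/mol.
B (eclipsed): H–iPr eclipsed, Cl–Ph eclipsed, I–H eclipsed; 1.9 + 3.1 + 1.6 = 6.6 kcal/mol.
A has the highest total (7.8 kcal/mol).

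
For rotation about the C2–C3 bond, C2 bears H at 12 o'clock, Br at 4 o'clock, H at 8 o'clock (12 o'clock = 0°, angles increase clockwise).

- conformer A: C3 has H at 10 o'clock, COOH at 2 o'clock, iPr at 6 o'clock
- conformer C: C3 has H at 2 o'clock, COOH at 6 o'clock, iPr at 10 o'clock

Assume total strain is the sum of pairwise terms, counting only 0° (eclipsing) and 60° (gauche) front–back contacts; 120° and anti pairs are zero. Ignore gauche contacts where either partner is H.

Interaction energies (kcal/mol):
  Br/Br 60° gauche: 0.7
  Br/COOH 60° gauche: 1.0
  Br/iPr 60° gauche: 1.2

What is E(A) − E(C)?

+1.2 kcal/mol

A (staggered): Br(120°)/COOH(60°) gauche 1.0; Br(120°)/iPr(180°) gauche 1.2 → 2.2 kcal/mol.
C (staggered): Br(120°)/COOH(180°) gauche 1.0 → 1.0 kcal/mol.
E(A) − E(C) = 2.2 − 1.0 = +1.2 kcal/mol.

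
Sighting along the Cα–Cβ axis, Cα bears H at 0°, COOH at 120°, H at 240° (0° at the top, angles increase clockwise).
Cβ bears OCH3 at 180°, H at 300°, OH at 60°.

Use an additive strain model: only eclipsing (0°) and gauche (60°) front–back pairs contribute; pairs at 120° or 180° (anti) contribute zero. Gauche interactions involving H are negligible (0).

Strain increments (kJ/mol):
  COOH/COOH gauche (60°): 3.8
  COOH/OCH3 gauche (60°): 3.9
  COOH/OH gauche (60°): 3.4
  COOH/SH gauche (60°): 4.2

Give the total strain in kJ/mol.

7.3 kJ/mol

This conformer is staggered. COOH at 120° is gauche with OCH3 at 180° (3.9); COOH at 120° is gauche with OH at 60° (3.4). Total 7.3 kJ/mol.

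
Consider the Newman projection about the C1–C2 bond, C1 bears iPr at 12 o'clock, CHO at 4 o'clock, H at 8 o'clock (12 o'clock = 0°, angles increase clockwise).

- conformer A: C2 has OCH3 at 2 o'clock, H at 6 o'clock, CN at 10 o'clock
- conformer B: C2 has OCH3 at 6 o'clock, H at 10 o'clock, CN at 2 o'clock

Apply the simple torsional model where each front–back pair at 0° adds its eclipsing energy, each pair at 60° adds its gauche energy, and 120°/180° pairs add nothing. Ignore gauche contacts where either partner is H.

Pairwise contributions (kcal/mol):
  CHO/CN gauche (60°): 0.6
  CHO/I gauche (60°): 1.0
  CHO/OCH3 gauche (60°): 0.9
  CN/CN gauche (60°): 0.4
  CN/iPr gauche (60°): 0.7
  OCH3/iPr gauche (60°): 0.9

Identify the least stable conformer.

A

A (staggered): iPr–OCH3 gauche, iPr–CN gauche, CHO–OCH3 gauche; 0.9 + 0.7 + 0.9 = 2.5 kcal/mol.
B (staggered): iPr–CN gauche, CHO–OCH3 gauche, CHO–CN gauche; 0.7 + 0.9 + 0.6 = 2.2 kcal/mol.
A has the highest total (2.5 kcal/mol).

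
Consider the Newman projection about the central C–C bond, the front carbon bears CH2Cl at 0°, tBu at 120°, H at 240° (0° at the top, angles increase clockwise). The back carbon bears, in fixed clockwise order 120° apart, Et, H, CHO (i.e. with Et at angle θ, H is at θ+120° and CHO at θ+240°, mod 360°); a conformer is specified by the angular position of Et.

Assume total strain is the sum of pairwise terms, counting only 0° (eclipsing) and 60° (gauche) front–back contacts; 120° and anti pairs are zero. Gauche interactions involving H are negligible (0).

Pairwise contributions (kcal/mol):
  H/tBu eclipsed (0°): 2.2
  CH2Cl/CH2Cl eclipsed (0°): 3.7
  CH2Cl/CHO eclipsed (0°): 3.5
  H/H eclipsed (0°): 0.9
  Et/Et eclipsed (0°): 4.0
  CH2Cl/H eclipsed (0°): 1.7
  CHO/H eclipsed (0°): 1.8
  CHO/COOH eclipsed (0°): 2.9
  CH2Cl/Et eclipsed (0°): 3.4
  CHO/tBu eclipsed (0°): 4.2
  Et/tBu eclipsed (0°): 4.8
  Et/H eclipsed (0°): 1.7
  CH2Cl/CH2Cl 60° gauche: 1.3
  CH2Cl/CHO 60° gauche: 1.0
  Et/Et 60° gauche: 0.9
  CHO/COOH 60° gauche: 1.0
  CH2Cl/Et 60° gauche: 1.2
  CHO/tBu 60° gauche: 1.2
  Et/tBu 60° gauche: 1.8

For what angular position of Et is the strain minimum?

Et at 0° (eclipsed): CH2Cl–Et eclipsed, tBu–H eclipsed, H–CHO eclipsed; 3.4 + 2.2 + 1.8 = 7.4 kcal/mol.
Et at 60° (staggered): CH2Cl–Et gauche, CH2Cl–CHO gauche, tBu–Et gauche; 1.2 + 1.0 + 1.8 = 4.0 kcal/mol.
Et at 120° (eclipsed): CH2Cl–CHO eclipsed, tBu–Et eclipsed, H–H eclipsed; 3.5 + 4.8 + 0.9 = 9.2 kcal/mol.
Et at 180° (staggered): CH2Cl–CHO gauche, tBu–Et gauche, tBu–CHO gauche; 1.0 + 1.8 + 1.2 = 4.0 kcal/mol.
Et at 240° (eclipsed): CH2Cl–H eclipsed, tBu–CHO eclipsed, H–Et eclipsed; 1.7 + 4.2 + 1.7 = 7.6 kcal/mol.
Et at 300° (staggered): CH2Cl–Et gauche, tBu–CHO gauche; 1.2 + 1.2 = 2.4 kcal/mol.
The minimum (2.4 kcal/mol) occurs with Et at 300°.

300°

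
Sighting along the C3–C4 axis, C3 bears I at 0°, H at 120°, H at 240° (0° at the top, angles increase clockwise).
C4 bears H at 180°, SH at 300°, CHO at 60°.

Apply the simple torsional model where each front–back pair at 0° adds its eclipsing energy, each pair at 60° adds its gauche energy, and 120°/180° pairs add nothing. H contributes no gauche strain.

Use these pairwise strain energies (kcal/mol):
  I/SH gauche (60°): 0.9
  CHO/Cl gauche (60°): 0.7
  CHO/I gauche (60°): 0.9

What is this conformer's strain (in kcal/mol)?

1.8 kcal/mol

This conformer (staggered): I(0°)/SH(300°) gauche 0.9; I(0°)/CHO(60°) gauche 0.9 → 1.8 kcal/mol.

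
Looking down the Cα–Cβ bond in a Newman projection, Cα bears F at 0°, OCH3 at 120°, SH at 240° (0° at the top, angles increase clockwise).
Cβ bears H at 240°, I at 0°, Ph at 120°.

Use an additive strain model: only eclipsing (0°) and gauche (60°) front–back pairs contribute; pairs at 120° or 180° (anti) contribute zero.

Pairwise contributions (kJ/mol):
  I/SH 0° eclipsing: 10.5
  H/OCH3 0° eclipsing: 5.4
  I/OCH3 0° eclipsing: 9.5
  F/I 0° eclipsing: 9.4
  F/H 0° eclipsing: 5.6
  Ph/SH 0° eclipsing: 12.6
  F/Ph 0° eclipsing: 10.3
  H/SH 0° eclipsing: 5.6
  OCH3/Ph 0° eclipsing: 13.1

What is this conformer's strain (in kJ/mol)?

This conformer (eclipsed): F(0°)/I(0°) eclipsed 9.4; OCH3(120°)/Ph(120°) eclipsed 13.1; SH(240°)/H(240°) eclipsed 5.6 → 28.1 kJ/mol.

28.1 kJ/mol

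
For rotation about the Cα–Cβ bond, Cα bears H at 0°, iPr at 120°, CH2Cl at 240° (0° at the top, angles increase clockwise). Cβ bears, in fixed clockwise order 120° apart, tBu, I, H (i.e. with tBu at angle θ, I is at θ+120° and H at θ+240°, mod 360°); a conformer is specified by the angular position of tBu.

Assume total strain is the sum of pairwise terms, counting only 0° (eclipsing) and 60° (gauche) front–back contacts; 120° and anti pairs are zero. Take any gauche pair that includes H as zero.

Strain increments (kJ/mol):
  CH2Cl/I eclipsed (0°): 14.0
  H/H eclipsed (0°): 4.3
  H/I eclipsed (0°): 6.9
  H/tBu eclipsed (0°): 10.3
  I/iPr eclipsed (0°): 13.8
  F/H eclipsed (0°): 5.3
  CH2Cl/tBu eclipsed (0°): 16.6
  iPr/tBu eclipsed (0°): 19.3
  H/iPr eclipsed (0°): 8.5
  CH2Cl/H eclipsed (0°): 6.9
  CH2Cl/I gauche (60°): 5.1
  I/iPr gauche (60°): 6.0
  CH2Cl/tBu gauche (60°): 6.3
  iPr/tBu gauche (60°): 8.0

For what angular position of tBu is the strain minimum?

300°

tBu at 0° (eclipsed): H(0°)/tBu(0°) eclipsed 10.3; iPr(120°)/I(120°) eclipsed 13.8; CH2Cl(240°)/H(240°) eclipsed 6.9 → 31.0 kJ/mol.
tBu at 60° (staggered): iPr(120°)/tBu(60°) gauche 8.0; iPr(120°)/I(180°) gauche 6.0; CH2Cl(240°)/I(180°) gauche 5.1 → 19.1 kJ/mol.
tBu at 120° (eclipsed): H(0°)/H(0°) eclipsed 4.3; iPr(120°)/tBu(120°) eclipsed 19.3; CH2Cl(240°)/I(240°) eclipsed 14.0 → 37.6 kJ/mol.
tBu at 180° (staggered): iPr(120°)/tBu(180°) gauche 8.0; CH2Cl(240°)/tBu(180°) gauche 6.3; CH2Cl(240°)/I(300°) gauche 5.1 → 19.4 kJ/mol.
tBu at 240° (eclipsed): H(0°)/I(0°) eclipsed 6.9; iPr(120°)/H(120°) eclipsed 8.5; CH2Cl(240°)/tBu(240°) eclipsed 16.6 → 32.0 kJ/mol.
tBu at 300° (staggered): iPr(120°)/I(60°) gauche 6.0; CH2Cl(240°)/tBu(300°) gauche 6.3 → 12.3 kJ/mol.
The minimum (12.3 kJ/mol) occurs with tBu at 300°.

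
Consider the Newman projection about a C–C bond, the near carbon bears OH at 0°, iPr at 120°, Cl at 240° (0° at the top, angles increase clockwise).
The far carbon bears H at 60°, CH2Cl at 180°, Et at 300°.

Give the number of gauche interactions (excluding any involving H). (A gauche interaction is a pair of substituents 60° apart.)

Non-H gauche pairs: OH(0°)/Et(300°); iPr(120°)/CH2Cl(180°); Cl(240°)/CH2Cl(180°); Cl(240°)/Et(300°) — 4 interactions.

4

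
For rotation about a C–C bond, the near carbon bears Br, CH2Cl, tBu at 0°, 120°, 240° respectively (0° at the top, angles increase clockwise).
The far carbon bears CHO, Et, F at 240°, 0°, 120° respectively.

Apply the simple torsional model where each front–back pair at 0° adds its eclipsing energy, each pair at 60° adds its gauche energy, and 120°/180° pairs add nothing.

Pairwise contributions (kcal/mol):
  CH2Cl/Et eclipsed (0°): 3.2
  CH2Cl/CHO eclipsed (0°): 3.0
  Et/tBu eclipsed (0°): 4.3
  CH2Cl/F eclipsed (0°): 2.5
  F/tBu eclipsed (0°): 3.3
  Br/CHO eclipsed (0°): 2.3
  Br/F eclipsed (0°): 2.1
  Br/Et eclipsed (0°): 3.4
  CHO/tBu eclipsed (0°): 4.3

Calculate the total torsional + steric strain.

This conformer (eclipsed): Br–Et eclipsed, CH2Cl–F eclipsed, tBu–CHO eclipsed; 3.4 + 2.5 + 4.3 = 10.2 kcal/mol.

10.2 kcal/mol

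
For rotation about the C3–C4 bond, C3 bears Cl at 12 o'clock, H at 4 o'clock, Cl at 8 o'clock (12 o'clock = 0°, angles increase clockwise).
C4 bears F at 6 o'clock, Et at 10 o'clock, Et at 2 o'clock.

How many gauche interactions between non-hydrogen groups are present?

4

Non-H gauche pairs: Cl(0°)/Et(300°); Cl(0°)/Et(60°); Cl(240°)/F(180°); Cl(240°)/Et(300°) — 4 interactions.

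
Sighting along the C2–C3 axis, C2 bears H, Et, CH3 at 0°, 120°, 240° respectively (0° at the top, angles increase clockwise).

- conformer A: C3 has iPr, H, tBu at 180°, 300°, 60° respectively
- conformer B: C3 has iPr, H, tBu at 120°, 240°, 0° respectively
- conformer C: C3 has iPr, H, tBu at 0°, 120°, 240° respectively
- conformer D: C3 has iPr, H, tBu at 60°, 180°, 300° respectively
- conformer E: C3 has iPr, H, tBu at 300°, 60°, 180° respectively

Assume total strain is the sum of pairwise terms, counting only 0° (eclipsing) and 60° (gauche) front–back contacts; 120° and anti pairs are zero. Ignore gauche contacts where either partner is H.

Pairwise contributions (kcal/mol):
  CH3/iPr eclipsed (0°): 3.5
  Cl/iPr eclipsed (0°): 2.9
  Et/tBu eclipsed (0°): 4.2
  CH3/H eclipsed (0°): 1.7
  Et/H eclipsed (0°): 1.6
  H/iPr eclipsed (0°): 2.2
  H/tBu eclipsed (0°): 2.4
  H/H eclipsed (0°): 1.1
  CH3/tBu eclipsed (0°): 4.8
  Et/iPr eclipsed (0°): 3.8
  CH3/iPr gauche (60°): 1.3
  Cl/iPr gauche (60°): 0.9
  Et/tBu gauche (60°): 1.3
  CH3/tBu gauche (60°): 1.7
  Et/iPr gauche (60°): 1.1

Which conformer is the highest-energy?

C

A (staggered): Et–iPr gauche, Et–tBu gauche, CH3–iPr gauche; 1.1 + 1.3 + 1.3 = 3.7 kcal/mol.
B (eclipsed): H–tBu eclipsed, Et–iPr eclipsed, CH3–H eclipsed; 2.4 + 3.8 + 1.7 = 7.9 kcal/mol.
C (eclipsed): H–iPr eclipsed, Et–H eclipsed, CH3–tBu eclipsed; 2.2 + 1.6 + 4.8 = 8.6 kcal/mol.
D (staggered): Et–iPr gauche, CH3–tBu gauche; 1.1 + 1.7 = 2.8 kcal/mol.
E (staggered): Et–tBu gauche, CH3–iPr gauche, CH3–tBu gauche; 1.3 + 1.3 + 1.7 = 4.3 kcal/mol.
C has the highest total (8.6 kcal/mol).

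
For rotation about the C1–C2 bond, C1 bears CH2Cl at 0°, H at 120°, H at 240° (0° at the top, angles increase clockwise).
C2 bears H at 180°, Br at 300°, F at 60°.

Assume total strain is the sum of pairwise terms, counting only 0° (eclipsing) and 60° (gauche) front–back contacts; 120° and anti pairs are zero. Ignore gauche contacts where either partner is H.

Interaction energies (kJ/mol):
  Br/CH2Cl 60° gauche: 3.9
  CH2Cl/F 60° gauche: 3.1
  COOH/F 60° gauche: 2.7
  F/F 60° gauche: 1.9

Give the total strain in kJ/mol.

7.0 kJ/mol

This conformer (staggered): CH2Cl(0°)/Br(300°) gauche 3.9; CH2Cl(0°)/F(60°) gauche 3.1 → 7.0 kJ/mol.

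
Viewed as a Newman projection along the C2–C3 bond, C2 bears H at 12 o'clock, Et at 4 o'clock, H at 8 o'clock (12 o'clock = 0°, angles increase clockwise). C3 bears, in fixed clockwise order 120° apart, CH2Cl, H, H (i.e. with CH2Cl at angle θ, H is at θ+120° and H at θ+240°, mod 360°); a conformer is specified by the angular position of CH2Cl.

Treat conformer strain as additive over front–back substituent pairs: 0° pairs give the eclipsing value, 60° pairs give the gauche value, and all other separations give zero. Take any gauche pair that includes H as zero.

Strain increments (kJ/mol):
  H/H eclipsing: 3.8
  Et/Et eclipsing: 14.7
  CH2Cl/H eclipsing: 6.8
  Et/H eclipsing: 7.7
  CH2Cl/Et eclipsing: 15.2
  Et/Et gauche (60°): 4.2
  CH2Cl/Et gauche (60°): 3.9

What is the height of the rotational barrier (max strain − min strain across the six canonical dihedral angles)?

22.8 kJ/mol

CH2Cl at 0° is eclipsed. H at 0° is eclipsed with CH2Cl at 0° (6.8); Et at 120° is eclipsed with H at 120° (7.7); H at 240° is eclipsed with H at 240° (3.8). Total 18.3 kJ/mol.
CH2Cl at 60° is staggered. Et at 120° is gauche with CH2Cl at 60° (3.9). Total 3.9 kJ/mol.
CH2Cl at 120° is eclipsed. H at 0° is eclipsed with H at 0° (3.8); Et at 120° is eclipsed with CH2Cl at 120° (15.2); H at 240° is eclipsed with H at 240° (3.8). Total 22.8 kJ/mol.
CH2Cl at 180° is staggered. Et at 120° is gauche with CH2Cl at 180° (3.9). Total 3.9 kJ/mol.
CH2Cl at 240° is eclipsed. H at 0° is eclipsed with H at 0° (3.8); Et at 120° is eclipsed with H at 120° (7.7); H at 240° is eclipsed with CH2Cl at 240° (6.8). Total 18.3 kJ/mol.
CH2Cl at 300° (staggered): no non-H gauche contacts → 0.0 kJ/mol.
Max at 120° (22.8 kJ/mol), min at 300° (0.0 kJ/mol); barrier = 22.8 kJ/mol.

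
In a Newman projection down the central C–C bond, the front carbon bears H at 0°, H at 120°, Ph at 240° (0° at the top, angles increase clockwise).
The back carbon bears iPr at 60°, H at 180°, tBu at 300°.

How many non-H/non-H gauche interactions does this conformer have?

1

Non-H gauche pairs: Ph(240°)/tBu(300°) — 1 interaction.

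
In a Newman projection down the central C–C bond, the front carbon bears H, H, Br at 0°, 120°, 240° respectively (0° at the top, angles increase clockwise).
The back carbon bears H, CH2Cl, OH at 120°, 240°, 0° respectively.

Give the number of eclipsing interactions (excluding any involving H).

Non-H eclipsing pairs: Br(240°)/CH2Cl(240°) — 1 interaction.

1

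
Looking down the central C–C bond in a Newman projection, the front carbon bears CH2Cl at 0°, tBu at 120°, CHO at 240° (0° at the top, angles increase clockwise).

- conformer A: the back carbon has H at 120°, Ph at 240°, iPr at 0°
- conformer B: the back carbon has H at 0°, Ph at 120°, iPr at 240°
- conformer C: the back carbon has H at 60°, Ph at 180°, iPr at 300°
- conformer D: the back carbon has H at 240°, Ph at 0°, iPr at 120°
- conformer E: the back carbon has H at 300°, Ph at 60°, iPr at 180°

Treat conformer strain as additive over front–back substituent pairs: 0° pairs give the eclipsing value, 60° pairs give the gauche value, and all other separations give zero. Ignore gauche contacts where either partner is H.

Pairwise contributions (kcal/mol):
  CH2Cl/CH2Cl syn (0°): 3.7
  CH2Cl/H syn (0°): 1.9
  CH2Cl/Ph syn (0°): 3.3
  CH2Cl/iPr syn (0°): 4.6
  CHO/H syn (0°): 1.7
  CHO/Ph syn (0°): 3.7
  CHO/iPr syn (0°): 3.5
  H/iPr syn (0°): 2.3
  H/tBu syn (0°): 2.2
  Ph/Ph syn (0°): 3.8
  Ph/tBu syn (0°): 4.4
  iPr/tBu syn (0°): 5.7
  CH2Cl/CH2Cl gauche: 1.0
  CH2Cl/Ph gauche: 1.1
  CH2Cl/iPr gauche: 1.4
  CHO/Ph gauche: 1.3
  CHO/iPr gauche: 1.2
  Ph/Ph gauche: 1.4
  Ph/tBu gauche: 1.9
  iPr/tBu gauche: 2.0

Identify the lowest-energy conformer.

A (eclipsed): CH2Cl–iPr eclipsed, tBu–H eclipsed, CHO–Ph eclipsed; 4.6 + 2.2 + 3.7 = 10.5 kcal/mol.
B (eclipsed): CH2Cl–H eclipsed, tBu–Ph eclipsed, CHO–iPr eclipsed; 1.9 + 4.4 + 3.5 = 9.8 kcal/mol.
C (staggered): CH2Cl–iPr gauche, tBu–Ph gauche, CHO–Ph gauche, CHO–iPr gauche; 1.4 + 1.9 + 1.3 + 1.2 = 5.8 kcal/mol.
D (eclipsed): CH2Cl–Ph eclipsed, tBu–iPr eclipsed, CHO–H eclipsed; 3.3 + 5.7 + 1.7 = 10.7 kcal/mol.
E (staggered): CH2Cl–Ph gauche, tBu–Ph gauche, tBu–iPr gauche, CHO–iPr gauche; 1.1 + 1.9 + 2.0 + 1.2 = 6.2 kcal/mol.
C has the lowest total (5.8 kcal/mol).

C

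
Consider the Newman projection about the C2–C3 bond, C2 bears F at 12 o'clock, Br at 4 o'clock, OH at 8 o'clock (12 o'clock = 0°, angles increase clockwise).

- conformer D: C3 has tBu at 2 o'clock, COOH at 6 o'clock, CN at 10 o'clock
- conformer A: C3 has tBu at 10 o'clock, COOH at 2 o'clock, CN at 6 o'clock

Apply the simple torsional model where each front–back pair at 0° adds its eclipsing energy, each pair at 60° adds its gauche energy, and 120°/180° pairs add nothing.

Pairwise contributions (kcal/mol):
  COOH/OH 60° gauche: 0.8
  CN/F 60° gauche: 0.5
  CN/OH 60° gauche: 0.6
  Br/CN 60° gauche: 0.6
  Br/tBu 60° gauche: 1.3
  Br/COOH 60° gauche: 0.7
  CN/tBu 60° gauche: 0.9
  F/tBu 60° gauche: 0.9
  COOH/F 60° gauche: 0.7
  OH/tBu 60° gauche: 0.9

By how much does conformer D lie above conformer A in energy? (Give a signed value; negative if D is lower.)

D is staggered. F at 0° is gauche with tBu at 60° (0.9); F at 0° is gauche with CN at 300° (0.5); Br at 120° is gauche with tBu at 60° (1.3); Br at 120° is gauche with COOH at 180° (0.7); OH at 240° is gauche with COOH at 180° (0.8); OH at 240° is gauche with CN at 300° (0.6). Total 4.8 kcal/mol.
A is staggered. F at 0° is gauche with tBu at 300° (0.9); F at 0° is gauche with COOH at 60° (0.7); Br at 120° is gauche with COOH at 60° (0.7); Br at 120° is gauche with CN at 180° (0.6); OH at 240° is gauche with tBu at 300° (0.9); OH at 240° is gauche with CN at 180° (0.6). Total 4.4 kcal/mol.
E(D) − E(A) = 4.8 − 4.4 = +0.4 kcal/mol.

+0.4 kcal/mol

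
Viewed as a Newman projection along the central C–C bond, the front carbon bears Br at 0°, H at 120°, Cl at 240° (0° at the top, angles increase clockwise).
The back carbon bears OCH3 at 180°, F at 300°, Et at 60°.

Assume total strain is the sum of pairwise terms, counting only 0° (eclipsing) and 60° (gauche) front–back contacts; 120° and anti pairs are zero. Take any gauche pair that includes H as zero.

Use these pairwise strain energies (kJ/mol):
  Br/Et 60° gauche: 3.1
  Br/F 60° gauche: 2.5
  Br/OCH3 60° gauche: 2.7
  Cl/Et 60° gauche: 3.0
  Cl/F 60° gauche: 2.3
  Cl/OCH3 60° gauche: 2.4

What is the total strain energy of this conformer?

This conformer is staggered. Br at 0° is gauche with F at 300° (2.5); Br at 0° is gauche with Et at 60° (3.1); Cl at 240° is gauche with OCH3 at 180° (2.4); Cl at 240° is gauche with F at 300° (2.3). Total 10.3 kJ/mol.

10.3 kJ/mol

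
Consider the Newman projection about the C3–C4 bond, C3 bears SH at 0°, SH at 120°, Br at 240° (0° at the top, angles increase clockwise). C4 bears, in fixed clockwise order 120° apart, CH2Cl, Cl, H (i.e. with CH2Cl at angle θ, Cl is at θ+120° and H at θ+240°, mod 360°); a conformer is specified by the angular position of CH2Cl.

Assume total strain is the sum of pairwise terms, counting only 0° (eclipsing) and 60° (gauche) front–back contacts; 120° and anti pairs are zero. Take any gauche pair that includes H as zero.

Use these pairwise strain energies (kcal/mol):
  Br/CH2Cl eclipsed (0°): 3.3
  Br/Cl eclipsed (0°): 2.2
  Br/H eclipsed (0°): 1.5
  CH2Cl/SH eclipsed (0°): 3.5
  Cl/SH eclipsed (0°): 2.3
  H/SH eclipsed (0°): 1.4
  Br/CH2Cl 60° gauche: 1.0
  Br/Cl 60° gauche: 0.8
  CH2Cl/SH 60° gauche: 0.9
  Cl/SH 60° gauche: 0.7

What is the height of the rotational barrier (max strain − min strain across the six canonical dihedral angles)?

4.0 kcal/mol

CH2Cl at 0° (eclipsed): SH–CH2Cl eclipsed, SH–Cl eclipsed, Br–H eclipsed; 3.5 + 2.3 + 1.5 = 7.3 kcal/mol.
CH2Cl at 60° (staggered): SH–CH2Cl gauche, SH–CH2Cl gauche, SH–Cl gauche, Br–Cl gauche; 0.9 + 0.9 + 0.7 + 0.8 = 3.3 kcal/mol.
CH2Cl at 120° (eclipsed): SH–H eclipsed, SH–CH2Cl eclipsed, Br–Cl eclipsed; 1.4 + 3.5 + 2.2 = 7.1 kcal/mol.
CH2Cl at 180° (staggered): SH–Cl gauche, SH–CH2Cl gauche, Br–CH2Cl gauche, Br–Cl gauche; 0.7 + 0.9 + 1.0 + 0.8 = 3.4 kcal/mol.
CH2Cl at 240° (eclipsed): SH–Cl eclipsed, SH–H eclipsed, Br–CH2Cl eclipsed; 2.3 + 1.4 + 3.3 = 7.0 kcal/mol.
CH2Cl at 300° (staggered): SH–CH2Cl gauche, SH–Cl gauche, SH–Cl gauche, Br–CH2Cl gauche; 0.9 + 0.7 + 0.7 + 1.0 = 3.3 kcal/mol.
Max at 0° (7.3 kcal/mol), min at 60° (3.3 kcal/mol); barrier = 4.0 kcal/mol.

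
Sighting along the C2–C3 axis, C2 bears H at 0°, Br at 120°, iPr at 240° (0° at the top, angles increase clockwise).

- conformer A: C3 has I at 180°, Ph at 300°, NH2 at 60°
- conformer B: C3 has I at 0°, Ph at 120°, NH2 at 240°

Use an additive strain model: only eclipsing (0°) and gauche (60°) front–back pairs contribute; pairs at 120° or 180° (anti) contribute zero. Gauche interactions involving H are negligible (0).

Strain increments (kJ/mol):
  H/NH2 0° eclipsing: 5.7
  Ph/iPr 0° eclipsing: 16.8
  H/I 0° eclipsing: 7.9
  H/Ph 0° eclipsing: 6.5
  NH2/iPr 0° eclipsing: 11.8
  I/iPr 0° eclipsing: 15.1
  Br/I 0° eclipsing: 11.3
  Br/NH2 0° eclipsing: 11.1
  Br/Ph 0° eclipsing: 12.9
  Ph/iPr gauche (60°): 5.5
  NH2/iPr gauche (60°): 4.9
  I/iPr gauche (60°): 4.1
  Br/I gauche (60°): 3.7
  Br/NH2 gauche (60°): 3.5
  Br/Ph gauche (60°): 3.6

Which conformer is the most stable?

A is staggered. Br at 120° is gauche with I at 180° (3.7); Br at 120° is gauche with NH2 at 60° (3.5); iPr at 240° is gauche with I at 180° (4.1); iPr at 240° is gauche with Ph at 300° (5.5). Total 16.8 kJ/mol.
B is eclipsed. H at 0° is eclipsed with I at 0° (7.9); Br at 120° is eclipsed with Ph at 120° (12.9); iPr at 240° is eclipsed with NH2 at 240° (11.8). Total 32.6 kJ/mol.
A has the lowest total (16.8 kJ/mol).

A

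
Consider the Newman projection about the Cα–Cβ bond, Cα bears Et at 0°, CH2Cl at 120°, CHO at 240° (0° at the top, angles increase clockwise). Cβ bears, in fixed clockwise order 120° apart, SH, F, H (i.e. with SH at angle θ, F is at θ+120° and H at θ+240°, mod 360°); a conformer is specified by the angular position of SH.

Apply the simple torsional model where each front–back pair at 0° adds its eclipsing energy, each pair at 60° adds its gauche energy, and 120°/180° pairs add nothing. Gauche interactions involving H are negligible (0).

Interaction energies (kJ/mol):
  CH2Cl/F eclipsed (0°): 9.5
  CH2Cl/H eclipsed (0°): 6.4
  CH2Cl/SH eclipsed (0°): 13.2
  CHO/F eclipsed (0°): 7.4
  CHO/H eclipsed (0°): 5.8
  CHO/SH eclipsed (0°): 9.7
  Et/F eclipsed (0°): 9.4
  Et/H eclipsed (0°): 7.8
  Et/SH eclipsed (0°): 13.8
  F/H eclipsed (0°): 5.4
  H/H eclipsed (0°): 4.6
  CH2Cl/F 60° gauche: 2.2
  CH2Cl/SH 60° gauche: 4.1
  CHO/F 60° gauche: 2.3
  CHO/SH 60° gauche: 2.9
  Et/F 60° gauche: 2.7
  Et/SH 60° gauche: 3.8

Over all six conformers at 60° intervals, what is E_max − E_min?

SH at 0° (eclipsed): Et–SH eclipsed, CH2Cl–F eclipsed, CHO–H eclipsed; 13.8 + 9.5 + 5.8 = 29.1 kJ/mol.
SH at 60° (staggered): Et–SH gauche, CH2Cl–SH gauche, CH2Cl–F gauche, CHO–F gauche; 3.8 + 4.1 + 2.2 + 2.3 = 12.4 kJ/mol.
SH at 120° (eclipsed): Et–H eclipsed, CH2Cl–SH eclipsed, CHO–F eclipsed; 7.8 + 13.2 + 7.4 = 28.4 kJ/mol.
SH at 180° (staggered): Et–F gauche, CH2Cl–SH gauche, CHO–SH gauche, CHO–F gauche; 2.7 + 4.1 + 2.9 + 2.3 = 12.0 kJ/mol.
SH at 240° (eclipsed): Et–F eclipsed, CH2Cl–H eclipsed, CHO–SH eclipsed; 9.4 + 6.4 + 9.7 = 25.5 kJ/mol.
SH at 300° (staggered): Et–SH gauche, Et–F gauche, CH2Cl–F gauche, CHO–SH gauche; 3.8 + 2.7 + 2.2 + 2.9 = 11.6 kJ/mol.
Max at 0° (29.1 kJ/mol), min at 300° (11.6 kJ/mol); barrier = 17.5 kJ/mol.

17.5 kJ/mol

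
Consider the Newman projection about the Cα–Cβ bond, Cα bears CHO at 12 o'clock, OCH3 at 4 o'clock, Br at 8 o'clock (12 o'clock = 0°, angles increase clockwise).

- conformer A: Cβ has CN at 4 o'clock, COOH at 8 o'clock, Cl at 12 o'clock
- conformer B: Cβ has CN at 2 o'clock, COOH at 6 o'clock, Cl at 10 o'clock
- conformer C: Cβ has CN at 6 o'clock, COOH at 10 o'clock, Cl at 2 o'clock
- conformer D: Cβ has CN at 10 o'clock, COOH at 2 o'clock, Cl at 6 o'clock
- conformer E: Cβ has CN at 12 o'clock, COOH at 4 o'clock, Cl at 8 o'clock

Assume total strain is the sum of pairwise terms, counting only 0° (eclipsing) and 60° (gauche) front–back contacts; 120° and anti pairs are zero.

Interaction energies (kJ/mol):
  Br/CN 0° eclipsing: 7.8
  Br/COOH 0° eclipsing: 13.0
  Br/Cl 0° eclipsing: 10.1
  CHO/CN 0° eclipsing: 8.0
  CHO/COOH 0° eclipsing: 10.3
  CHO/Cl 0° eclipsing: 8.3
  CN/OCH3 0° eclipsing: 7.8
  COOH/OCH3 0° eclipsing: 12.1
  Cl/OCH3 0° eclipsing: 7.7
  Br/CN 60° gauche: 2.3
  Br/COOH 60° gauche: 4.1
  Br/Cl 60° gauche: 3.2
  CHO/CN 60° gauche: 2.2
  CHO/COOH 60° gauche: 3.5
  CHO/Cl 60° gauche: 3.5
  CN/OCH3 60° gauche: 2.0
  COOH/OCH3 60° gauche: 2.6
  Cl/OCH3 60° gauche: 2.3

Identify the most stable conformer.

D

A is eclipsed. CHO at 0° is eclipsed with Cl at 0° (8.3); OCH3 at 120° is eclipsed with CN at 120° (7.8); Br at 240° is eclipsed with COOH at 240° (13.0). Total 29.1 kJ/mol.
B is staggered. CHO at 0° is gauche with CN at 60° (2.2); CHO at 0° is gauche with Cl at 300° (3.5); OCH3 at 120° is gauche with CN at 60° (2.0); OCH3 at 120° is gauche with COOH at 180° (2.6); Br at 240° is gauche with COOH at 180° (4.1); Br at 240° is gauche with Cl at 300° (3.2). Total 17.6 kJ/mol.
C is staggered. CHO at 0° is gauche with COOH at 300° (3.5); CHO at 0° is gauche with Cl at 60° (3.5); OCH3 at 120° is gauche with CN at 180° (2.0); OCH3 at 120° is gauche with Cl at 60° (2.3); Br at 240° is gauche with CN at 180° (2.3); Br at 240° is gauche with COOH at 300° (4.1). Total 17.7 kJ/mol.
D is staggered. CHO at 0° is gauche with CN at 300° (2.2); CHO at 0° is gauche with COOH at 60° (3.5); OCH3 at 120° is gauche with COOH at 60° (2.6); OCH3 at 120° is gauche with Cl at 180° (2.3); Br at 240° is gauche with CN at 300° (2.3); Br at 240° is gauche with Cl at 180° (3.2). Total 16.1 kJ/mol.
E is eclipsed. CHO at 0° is eclipsed with CN at 0° (8.0); OCH3 at 120° is eclipsed with COOH at 120° (12.1); Br at 240° is eclipsed with Cl at 240° (10.1). Total 30.2 kJ/mol.
D has the lowest total (16.1 kJ/mol).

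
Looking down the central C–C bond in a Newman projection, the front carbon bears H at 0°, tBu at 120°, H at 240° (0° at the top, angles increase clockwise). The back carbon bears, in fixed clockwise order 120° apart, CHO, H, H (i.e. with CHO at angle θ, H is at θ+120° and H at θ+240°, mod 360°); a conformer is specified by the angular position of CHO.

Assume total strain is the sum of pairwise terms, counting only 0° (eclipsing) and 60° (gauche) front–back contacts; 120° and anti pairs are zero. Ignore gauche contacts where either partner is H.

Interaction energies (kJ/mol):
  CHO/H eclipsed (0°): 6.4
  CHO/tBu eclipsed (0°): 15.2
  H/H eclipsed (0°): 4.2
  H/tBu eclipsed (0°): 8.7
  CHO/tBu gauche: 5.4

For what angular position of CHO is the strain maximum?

CHO at 0° (eclipsed): H–CHO eclipsed, tBu–H eclipsed, H–H eclipsed; 6.4 + 8.7 + 4.2 = 19.3 kJ/mol.
CHO at 60° (staggered): tBu–CHO gauche; 5.4 = 5.4 kJ/mol.
CHO at 120° (eclipsed): H–H eclipsed, tBu–CHO eclipsed, H–H eclipsed; 4.2 + 15.2 + 4.2 = 23.6 kJ/mol.
CHO at 180° (staggered): tBu–CHO gauche; 5.4 = 5.4 kJ/mol.
CHO at 240° (eclipsed): H–H eclipsed, tBu–H eclipsed, H–CHO eclipsed; 4.2 + 8.7 + 6.4 = 19.3 kJ/mol.
CHO at 300° (staggered): no non-H gauche contacts → 0.0 kJ/mol.
The maximum (23.6 kJ/mol) occurs with CHO at 120°.

120°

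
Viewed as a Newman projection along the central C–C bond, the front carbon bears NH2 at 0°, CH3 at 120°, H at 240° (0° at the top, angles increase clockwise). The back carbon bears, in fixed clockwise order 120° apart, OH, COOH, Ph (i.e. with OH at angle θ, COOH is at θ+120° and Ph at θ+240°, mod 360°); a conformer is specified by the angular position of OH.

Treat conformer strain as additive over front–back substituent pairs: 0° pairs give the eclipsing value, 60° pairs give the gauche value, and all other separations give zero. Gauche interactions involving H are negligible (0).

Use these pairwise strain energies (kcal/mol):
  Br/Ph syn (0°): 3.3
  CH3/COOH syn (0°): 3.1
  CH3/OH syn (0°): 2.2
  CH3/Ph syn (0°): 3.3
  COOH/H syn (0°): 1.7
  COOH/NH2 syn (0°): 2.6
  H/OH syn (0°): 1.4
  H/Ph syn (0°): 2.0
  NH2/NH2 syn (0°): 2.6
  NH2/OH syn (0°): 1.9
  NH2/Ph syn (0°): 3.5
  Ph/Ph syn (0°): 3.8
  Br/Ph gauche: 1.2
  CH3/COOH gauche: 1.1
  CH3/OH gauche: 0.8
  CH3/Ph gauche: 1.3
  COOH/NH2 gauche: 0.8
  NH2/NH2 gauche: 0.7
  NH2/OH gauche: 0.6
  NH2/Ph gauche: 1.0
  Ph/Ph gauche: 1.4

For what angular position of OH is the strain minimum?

60°

OH at 0° (eclipsed): NH2–OH eclipsed, CH3–COOH eclipsed, H–Ph eclipsed; 1.9 + 3.1 + 2.0 = 7.0 kcal/mol.
OH at 60° (staggered): NH2–OH gauche, NH2–Ph gauche, CH3–OH gauche, CH3–COOH gauche; 0.6 + 1.0 + 0.8 + 1.1 = 3.5 kcal/mol.
OH at 120° (eclipsed): NH2–Ph eclipsed, CH3–OH eclipsed, H–COOH eclipsed; 3.5 + 2.2 + 1.7 = 7.4 kcal/mol.
OH at 180° (staggered): NH2–COOH gauche, NH2–Ph gauche, CH3–OH gauche, CH3–Ph gauche; 0.8 + 1.0 + 0.8 + 1.3 = 3.9 kcal/mol.
OH at 240° (eclipsed): NH2–COOH eclipsed, CH3–Ph eclipsed, H–OH eclipsed; 2.6 + 3.3 + 1.4 = 7.3 kcal/mol.
OH at 300° (staggered): NH2–OH gauche, NH2–COOH gauche, CH3–COOH gauche, CH3–Ph gauche; 0.6 + 0.8 + 1.1 + 1.3 = 3.8 kcal/mol.
The minimum (3.5 kcal/mol) occurs with OH at 60°.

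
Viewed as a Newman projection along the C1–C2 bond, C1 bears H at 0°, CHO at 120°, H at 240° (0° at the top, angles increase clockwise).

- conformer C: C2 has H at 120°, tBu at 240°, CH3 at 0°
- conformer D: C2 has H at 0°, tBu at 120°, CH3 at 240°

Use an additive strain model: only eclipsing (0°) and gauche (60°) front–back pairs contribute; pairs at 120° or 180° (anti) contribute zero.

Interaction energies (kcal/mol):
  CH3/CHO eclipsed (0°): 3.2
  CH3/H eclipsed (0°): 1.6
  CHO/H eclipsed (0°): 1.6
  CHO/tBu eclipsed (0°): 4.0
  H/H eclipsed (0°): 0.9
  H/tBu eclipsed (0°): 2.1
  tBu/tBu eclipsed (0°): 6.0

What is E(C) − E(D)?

C is eclipsed. H at 0° is eclipsed with CH3 at 0° (1.6); CHO at 120° is eclipsed with H at 120° (1.6); H at 240° is eclipsed with tBu at 240° (2.1). Total 5.3 kcal/mol.
D is eclipsed. H at 0° is eclipsed with H at 0° (0.9); CHO at 120° is eclipsed with tBu at 120° (4.0); H at 240° is eclipsed with CH3 at 240° (1.6). Total 6.5 kcal/mol.
E(C) − E(D) = 5.3 − 6.5 = -1.2 kcal/mol.

-1.2 kcal/mol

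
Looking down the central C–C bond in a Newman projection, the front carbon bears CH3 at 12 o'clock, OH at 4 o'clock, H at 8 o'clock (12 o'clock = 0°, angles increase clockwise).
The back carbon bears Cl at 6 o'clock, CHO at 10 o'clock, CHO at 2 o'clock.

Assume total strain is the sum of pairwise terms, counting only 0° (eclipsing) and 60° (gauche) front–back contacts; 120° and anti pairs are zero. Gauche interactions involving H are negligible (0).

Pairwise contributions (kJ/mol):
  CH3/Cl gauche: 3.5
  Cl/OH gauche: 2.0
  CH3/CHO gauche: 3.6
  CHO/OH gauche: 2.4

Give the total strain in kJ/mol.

11.6 kJ/mol

This conformer (staggered): CH3(0°)/CHO(300°) gauche 3.6; CH3(0°)/CHO(60°) gauche 3.6; OH(120°)/Cl(180°) gauche 2.0; OH(120°)/CHO(60°) gauche 2.4 → 11.6 kJ/mol.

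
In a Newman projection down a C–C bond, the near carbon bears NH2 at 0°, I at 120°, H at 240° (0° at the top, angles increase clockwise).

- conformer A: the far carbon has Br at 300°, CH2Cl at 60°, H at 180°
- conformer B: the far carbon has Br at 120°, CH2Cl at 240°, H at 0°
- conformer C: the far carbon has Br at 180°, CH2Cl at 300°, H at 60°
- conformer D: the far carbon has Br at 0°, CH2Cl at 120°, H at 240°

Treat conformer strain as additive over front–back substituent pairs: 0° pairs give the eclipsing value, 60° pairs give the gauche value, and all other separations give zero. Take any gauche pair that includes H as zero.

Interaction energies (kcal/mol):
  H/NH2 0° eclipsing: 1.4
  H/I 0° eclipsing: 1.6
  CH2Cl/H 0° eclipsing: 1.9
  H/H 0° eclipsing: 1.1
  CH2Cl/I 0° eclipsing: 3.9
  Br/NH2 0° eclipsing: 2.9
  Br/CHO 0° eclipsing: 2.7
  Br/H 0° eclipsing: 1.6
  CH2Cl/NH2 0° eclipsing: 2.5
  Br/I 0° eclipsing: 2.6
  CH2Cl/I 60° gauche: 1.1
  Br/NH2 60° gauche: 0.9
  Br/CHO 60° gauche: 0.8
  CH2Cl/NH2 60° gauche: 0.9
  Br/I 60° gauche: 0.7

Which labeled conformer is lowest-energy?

C

A is staggered. NH2 at 0° is gauche with Br at 300° (0.9); NH2 at 0° is gauche with CH2Cl at 60° (0.9); I at 120° is gauche with CH2Cl at 60° (1.1). Total 2.9 kcal/mol.
B is eclipsed. NH2 at 0° is eclipsed with H at 0° (1.4); I at 120° is eclipsed with Br at 120° (2.6); H at 240° is eclipsed with CH2Cl at 240° (1.9). Total 5.9 kcal/mol.
C is staggered. NH2 at 0° is gauche with CH2Cl at 300° (0.9); I at 120° is gauche with Br at 180° (0.7). Total 1.6 kcal/mol.
D is eclipsed. NH2 at 0° is eclipsed with Br at 0° (2.9); I at 120° is eclipsed with CH2Cl at 120° (3.9); H at 240° is eclipsed with H at 240° (1.1). Total 7.9 kcal/mol.
C has the lowest total (1.6 kcal/mol).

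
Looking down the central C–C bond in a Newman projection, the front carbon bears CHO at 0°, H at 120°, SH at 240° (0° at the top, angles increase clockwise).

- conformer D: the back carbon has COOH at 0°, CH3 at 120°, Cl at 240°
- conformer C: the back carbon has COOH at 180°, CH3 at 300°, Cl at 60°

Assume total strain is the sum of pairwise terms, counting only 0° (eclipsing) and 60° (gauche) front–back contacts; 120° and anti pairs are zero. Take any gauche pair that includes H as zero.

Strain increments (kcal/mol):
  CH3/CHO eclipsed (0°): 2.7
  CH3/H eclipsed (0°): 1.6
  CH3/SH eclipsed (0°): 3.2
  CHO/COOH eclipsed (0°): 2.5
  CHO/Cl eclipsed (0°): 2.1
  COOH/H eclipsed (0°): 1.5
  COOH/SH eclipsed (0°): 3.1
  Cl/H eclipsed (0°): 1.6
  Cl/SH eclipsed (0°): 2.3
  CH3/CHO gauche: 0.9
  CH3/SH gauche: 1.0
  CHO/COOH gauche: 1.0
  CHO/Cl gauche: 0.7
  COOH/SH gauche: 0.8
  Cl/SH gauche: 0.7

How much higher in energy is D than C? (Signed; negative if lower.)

D (eclipsed): CHO(0°)/COOH(0°) eclipsed 2.5; H(120°)/CH3(120°) eclipsed 1.6; SH(240°)/Cl(240°) eclipsed 2.3 → 6.4 kcal/mol.
C (staggered): CHO(0°)/CH3(300°) gauche 0.9; CHO(0°)/Cl(60°) gauche 0.7; SH(240°)/COOH(180°) gauche 0.8; SH(240°)/CH3(300°) gauche 1.0 → 3.4 kcal/mol.
E(D) − E(C) = 6.4 − 3.4 = +3.0 kcal/mol.

+3.0 kcal/mol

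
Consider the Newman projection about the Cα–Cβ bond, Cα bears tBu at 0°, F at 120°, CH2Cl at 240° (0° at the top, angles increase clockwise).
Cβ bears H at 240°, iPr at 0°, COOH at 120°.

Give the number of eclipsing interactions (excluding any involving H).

Non-H eclipsing pairs: tBu(0°)/iPr(0°); F(120°)/COOH(120°) — 2 interactions.

2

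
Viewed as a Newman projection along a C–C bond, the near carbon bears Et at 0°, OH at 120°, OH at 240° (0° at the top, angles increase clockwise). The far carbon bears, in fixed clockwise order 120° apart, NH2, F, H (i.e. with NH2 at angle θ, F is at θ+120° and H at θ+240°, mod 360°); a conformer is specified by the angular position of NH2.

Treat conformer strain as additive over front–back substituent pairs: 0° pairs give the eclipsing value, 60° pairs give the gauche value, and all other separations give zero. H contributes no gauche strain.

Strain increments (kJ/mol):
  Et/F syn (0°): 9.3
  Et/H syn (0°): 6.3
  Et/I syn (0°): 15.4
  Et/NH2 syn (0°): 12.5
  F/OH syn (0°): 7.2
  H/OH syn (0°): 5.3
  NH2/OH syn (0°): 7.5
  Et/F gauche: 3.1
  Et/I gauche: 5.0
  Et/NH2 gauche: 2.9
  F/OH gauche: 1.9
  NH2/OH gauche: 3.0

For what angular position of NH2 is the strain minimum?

60°

NH2 at 0° (eclipsed): Et–NH2 eclipsed, OH–F eclipsed, OH–H eclipsed; 12.5 + 7.2 + 5.3 = 25.0 kJ/mol.
NH2 at 60° (staggered): Et–NH2 gauche, OH–NH2 gauche, OH–F gauche, OH–F gauche; 2.9 + 3.0 + 1.9 + 1.9 = 9.7 kJ/mol.
NH2 at 120° (eclipsed): Et–H eclipsed, OH–NH2 eclipsed, OH–F eclipsed; 6.3 + 7.5 + 7.2 = 21.0 kJ/mol.
NH2 at 180° (staggered): Et–F gauche, OH–NH2 gauche, OH–NH2 gauche, OH–F gauche; 3.1 + 3.0 + 3.0 + 1.9 = 11.0 kJ/mol.
NH2 at 240° (eclipsed): Et–F eclipsed, OH–H eclipsed, OH–NH2 eclipsed; 9.3 + 5.3 + 7.5 = 22.1 kJ/mol.
NH2 at 300° (staggered): Et–NH2 gauche, Et–F gauche, OH–F gauche, OH–NH2 gauche; 2.9 + 3.1 + 1.9 + 3.0 = 10.9 kJ/mol.
The minimum (9.7 kJ/mol) occurs with NH2 at 60°.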